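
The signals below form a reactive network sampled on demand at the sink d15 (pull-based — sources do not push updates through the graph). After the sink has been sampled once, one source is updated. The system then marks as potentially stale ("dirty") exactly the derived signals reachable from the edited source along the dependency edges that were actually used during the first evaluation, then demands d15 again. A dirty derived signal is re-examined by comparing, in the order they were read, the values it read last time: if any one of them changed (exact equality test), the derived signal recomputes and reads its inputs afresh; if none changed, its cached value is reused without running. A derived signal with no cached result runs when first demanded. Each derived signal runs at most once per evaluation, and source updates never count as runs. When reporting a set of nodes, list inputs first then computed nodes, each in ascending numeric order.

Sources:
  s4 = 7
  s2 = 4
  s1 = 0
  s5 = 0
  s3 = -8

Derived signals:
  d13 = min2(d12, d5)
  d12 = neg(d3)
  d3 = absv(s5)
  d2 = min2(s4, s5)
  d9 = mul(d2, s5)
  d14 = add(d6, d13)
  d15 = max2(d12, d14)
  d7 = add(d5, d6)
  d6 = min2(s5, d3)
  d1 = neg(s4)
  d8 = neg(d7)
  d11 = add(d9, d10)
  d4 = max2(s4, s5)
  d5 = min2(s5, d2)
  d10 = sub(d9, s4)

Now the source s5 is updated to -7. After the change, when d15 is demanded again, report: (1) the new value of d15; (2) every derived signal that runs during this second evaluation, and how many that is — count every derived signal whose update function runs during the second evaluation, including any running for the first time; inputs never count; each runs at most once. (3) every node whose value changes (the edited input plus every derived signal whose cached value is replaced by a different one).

Initial pass — values computed on the first demand:
  d2 = min2(7, 0) = 0
  d3 = absv(0) = 0
  d5 = min2(0, 0) = 0
  d6 = min2(0, 0) = 0
  d12 = neg(0) = 0
  d13 = min2(0, 0) = 0
  d14 = add(0, 0) = 0
  d15 = max2(0, 0) = 0

Second demand — change propagation:
  d2: re-runs because s5 0->-7; new result -7.
  d3: re-runs because s5 0->-7; new result 7.
  d5: re-runs because s5 0->-7; d2 0->-7; new result -7.
  d6: re-runs because s5 0->-7; d3 0->7; new result -7.
  d12: re-runs because d3 0->7; new result -7.
  d13: re-runs because d12 0->-7; d5 0->-7; new result -7.
  d14: re-runs because d6 0->-7; d13 0->-7; new result -14.
  d15: re-runs because d12 0->-7; d14 0->-14; new result -7.

d15 now evaluates to -7.
Run set: d2, d3, d5, d6, d12, d13, d14, d15 (8 run).
Changed values: s5, d2, d3, d5, d6, d12, d13, d14, d15.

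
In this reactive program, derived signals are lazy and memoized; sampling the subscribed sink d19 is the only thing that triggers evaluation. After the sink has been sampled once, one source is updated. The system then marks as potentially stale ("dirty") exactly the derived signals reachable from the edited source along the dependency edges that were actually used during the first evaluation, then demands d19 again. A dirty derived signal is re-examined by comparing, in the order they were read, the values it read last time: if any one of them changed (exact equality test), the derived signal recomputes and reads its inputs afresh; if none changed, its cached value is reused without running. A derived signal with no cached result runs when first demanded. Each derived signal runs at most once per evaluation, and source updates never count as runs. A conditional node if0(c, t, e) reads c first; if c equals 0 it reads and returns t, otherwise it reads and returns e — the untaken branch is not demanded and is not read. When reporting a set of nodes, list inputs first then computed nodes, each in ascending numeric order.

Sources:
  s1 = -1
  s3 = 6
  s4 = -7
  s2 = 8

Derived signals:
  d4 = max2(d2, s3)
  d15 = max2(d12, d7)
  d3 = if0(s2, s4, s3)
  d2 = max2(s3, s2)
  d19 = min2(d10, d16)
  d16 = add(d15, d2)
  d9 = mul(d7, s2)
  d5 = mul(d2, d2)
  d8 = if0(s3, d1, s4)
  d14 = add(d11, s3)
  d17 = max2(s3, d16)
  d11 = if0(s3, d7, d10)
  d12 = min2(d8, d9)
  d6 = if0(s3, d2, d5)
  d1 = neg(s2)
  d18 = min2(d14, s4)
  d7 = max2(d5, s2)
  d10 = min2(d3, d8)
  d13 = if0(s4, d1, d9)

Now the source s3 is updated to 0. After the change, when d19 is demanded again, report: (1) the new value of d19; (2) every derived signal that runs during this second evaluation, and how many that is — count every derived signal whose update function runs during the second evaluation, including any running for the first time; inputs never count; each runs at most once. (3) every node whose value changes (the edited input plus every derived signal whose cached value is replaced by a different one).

Demanding d19 again yields -8.
8 derived signals run: d1, d2, d3, d8, d10, d12, d15, d19.
The nodes whose values change: s3, d3, d8, d10, d12, d19.
Note the branch switch — d1 had no cache and runs now for the first time.

First demand of the output computes:
  d2 = max2(6, 8) = 8
  d3 = if0(s2=8 -> else branch s3) = 6
  d5 = mul(8, 8) = 64
  d7 = max2(64, 8) = 64
  d8 = if0(s3=6 -> else branch s4) = -7
  d9 = mul(64, 8) = 512
  d10 = min2(6, -7) = -7
  d12 = min2(-7, 512) = -7
  d15 = max2(-7, 64) = 64
  d16 = add(64, 8) = 72
  d19 = min2(-7, 72) = -7

After the edit, cleaning proceeds:
  d1: had never run; runs now, result -8.
  d2: a read changed (s3 6->0) — executes, giving 8 — identical to its old value.
  d3: a read changed (s3 6->0) — executes, giving 0.
  d5: dirty, but its reads are unchanged (d2 unchanged, d2 unchanged); cached 64 stands.
  d7: dirty, but its reads are unchanged (d5 unchanged, s2 unchanged); cached 64 stands.
  d8: a read changed (s3 6->0) — executes, giving -8.
  d9: dirty, but its reads are unchanged (d7 unchanged, s2 unchanged); cached 512 stands.
  d10: a read changed (d3 6->0; d8 -7->-8) — executes, giving -8.
  d12: a read changed (d8 -7->-8) — executes, giving -8.
  d15: a read changed (d12 -7->-8) — executes, giving 64 — identical to its old value.
  d16: dirty, but its reads are unchanged (d15 unchanged, d2 unchanged); cached 72 stands.
  d19: a read changed (d10 -7->-8) — executes, giving -8.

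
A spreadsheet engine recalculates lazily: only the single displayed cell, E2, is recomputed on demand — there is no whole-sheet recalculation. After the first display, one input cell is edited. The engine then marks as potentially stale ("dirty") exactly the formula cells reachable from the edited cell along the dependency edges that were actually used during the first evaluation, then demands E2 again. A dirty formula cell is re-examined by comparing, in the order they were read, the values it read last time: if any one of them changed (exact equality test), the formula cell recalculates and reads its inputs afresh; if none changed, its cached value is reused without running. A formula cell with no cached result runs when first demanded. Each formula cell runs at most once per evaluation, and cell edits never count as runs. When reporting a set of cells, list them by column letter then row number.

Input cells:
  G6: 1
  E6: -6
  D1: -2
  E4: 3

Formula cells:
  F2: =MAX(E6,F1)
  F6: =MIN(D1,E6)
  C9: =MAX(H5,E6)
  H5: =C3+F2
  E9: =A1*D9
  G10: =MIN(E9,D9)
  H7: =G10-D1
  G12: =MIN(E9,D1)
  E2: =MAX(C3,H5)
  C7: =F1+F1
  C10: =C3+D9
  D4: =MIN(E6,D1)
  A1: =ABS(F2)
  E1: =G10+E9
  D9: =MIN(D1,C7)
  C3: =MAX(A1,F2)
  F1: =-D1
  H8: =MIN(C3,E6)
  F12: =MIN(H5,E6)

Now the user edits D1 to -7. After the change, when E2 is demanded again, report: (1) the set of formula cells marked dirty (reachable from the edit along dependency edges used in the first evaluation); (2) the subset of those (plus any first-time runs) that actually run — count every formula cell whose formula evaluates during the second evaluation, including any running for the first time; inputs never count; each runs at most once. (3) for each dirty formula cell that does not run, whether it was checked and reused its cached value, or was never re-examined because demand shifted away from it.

First evaluation (everything demanded from the output):
  F1 = -(-2) = 2
  F2 = MAX(-6, 2) = 2
  A1 = ABS(2) = 2
  C3 = MAX(2, 2) = 2
  H5 = 2 + 2 = 4
  E2 = MAX(2, 4) = 4

Propagation after the edit:
  F1: runs — D1 -2->-7; result 7.
  F2: runs — F1 2->7; result 7.
  A1: runs — F2 2->7; result 7.
  C3: runs — A1 2->7; F2 2->7; result 7.
  H5: runs — C3 2->7; F2 2->7; result 14.
  E2: runs — C3 2->7; H5 4->14; result 14.

Marked dirty: A1, C3, E2, F1, F2, H5.
Formula cells that run: A1, C3, E2, F1, F2, H5 — 6 in total.
Every dirty formula cell ran.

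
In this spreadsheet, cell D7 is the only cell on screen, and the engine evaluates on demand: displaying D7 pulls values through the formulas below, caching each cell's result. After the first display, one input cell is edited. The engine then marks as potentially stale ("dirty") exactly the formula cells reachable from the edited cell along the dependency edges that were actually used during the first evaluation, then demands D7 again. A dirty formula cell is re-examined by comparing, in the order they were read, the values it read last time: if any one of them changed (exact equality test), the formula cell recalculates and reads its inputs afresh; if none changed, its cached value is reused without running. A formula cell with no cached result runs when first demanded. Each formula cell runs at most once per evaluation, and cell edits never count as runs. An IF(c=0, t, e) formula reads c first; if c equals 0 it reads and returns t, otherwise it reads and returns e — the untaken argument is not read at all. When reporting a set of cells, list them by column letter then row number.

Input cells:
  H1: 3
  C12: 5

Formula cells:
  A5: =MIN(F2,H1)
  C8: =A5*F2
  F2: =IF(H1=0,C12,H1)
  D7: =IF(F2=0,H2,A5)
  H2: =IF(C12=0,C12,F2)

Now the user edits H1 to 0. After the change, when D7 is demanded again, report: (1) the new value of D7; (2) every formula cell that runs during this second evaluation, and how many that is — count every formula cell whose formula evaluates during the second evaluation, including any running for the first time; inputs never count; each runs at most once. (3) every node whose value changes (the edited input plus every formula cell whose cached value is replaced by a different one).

Initial pass — values computed on the first demand:
  F2 = IF(H1=0: H1=3 -> else branch H1) = 3
  A5 = MIN(3, 3) = 3
  D7 = IF(F2=0: F2=3 -> else branch A5) = 3

Second demand — change propagation:
  F2: re-runs because H1 3->0; H1 3->0; new result 5.
  A5: re-runs because F2 3->5; H1 3->0; new result 0.
  D7: re-runs because F2 3->5; A5 3->0; new result 0.

D7 now evaluates to 0.
Run set: A5, D7, F2 (3 run).
Changed values: A5, D7, F2, H1.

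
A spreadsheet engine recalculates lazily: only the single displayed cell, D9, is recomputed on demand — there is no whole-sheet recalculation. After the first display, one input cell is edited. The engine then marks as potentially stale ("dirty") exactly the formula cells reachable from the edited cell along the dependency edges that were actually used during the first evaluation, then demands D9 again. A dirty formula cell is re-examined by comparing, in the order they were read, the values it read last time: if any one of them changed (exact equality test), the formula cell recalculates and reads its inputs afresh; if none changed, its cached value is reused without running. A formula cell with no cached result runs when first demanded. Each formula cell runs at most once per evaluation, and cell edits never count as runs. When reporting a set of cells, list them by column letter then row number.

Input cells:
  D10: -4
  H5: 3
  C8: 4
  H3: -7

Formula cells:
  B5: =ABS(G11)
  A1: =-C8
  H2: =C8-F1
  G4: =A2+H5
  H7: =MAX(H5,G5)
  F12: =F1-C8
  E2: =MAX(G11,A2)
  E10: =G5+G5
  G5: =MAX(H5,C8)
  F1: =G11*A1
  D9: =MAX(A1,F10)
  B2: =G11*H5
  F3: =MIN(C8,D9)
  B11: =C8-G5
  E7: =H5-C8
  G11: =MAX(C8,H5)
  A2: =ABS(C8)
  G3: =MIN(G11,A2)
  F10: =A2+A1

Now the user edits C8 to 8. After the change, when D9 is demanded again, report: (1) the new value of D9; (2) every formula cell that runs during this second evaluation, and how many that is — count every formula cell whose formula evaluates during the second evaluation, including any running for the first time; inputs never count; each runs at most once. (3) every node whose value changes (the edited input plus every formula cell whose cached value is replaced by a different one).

First evaluation (everything demanded from the output):
  A1 = -(4) = -4
  A2 = ABS(4) = 4
  F10 = 4 + -4 = 0
  D9 = MAX(-4, 0) = 0

Propagation after the edit:
  A1: runs — C8 4->8; result -8.
  A2: runs — C8 4->8; result 8.
  F10: runs — A2 4->8; A1 -4->-8; result 0 (same value as before).
  D9: runs — A1 -4->-8; result 0 (same value as before).

New value of D9: 0.
Formula cells that run: A1, A2, D9, F10 — 4 in total.
Values that change: A1, A2, C8.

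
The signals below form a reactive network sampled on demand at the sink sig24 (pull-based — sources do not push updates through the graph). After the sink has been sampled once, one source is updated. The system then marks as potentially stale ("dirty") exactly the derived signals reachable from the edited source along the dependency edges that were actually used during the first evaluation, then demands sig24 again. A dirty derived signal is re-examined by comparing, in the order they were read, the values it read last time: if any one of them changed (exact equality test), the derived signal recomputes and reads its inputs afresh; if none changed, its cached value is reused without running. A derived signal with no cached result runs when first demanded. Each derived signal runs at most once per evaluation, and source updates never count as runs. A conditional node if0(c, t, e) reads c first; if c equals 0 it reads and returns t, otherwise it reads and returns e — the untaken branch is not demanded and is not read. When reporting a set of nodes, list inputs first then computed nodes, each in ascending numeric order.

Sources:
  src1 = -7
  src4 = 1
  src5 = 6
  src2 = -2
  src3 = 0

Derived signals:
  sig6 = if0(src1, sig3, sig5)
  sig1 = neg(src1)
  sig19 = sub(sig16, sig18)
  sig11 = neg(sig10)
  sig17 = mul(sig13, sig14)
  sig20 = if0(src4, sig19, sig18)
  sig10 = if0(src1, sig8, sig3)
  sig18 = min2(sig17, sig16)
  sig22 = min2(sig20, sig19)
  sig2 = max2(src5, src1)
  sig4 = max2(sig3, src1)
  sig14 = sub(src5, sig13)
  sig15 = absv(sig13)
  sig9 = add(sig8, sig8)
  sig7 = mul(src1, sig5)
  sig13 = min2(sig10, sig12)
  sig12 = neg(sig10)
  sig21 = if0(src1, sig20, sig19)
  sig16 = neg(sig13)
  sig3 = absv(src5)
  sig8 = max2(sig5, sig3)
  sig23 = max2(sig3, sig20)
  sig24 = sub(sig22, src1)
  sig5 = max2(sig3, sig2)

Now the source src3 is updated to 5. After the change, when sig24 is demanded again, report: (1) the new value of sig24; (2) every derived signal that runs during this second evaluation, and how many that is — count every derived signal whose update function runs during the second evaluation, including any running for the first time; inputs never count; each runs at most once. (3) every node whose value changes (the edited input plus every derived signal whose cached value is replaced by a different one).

sig24 now evaluates to -65.
Run set: none (0 run).
Changed values: src3.
The important point: nothing the output needs ever reads src3, so the edit is invisible to it.

Initial pass — values computed on the first demand:
  sig3 = absv(6) = 6
  sig10 = if0(src1=-7 -> else branch sig3) = 6
  sig12 = neg(6) = -6
  sig13 = min2(6, -6) = -6
  sig14 = sub(6, -6) = 12
  sig16 = neg(-6) = 6
  sig17 = mul(-6, 12) = -72
  sig18 = min2(-72, 6) = -72
  sig19 = sub(6, -72) = 78
  sig20 = if0(src4=1 -> else branch sig18) = -72
  sig22 = min2(-72, 78) = -72
  sig24 = sub(-72, -7) = -65

Second demand — change propagation:
  no demanded computation ever read src3, so the edit dirties nothing and nothing runs.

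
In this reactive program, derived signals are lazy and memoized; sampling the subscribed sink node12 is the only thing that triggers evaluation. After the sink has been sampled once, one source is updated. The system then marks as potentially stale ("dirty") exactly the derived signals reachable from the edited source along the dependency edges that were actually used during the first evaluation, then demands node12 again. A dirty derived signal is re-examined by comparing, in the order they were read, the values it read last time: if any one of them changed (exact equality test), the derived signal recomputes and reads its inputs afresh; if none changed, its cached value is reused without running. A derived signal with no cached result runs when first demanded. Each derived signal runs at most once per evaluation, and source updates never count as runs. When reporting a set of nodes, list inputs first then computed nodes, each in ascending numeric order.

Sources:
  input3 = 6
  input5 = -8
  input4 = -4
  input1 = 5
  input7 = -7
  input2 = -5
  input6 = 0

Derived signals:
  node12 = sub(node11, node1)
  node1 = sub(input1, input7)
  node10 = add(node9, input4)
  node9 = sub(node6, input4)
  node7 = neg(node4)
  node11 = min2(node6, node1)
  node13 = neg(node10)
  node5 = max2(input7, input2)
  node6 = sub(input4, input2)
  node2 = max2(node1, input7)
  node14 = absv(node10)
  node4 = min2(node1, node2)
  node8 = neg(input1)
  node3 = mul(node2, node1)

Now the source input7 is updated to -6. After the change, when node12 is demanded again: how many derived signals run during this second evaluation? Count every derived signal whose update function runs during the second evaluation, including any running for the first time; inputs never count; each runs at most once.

3 derived signals run: node1, node11, node12.

First demand of the output computes:
  node1 = sub(5, -7) = 12
  node6 = sub(-4, -5) = 1
  node11 = min2(1, 12) = 1
  node12 = sub(1, 12) = -11

After the edit, cleaning proceeds:
  node1: a read changed (input7 -7->-6) — executes, giving 11.
  node11: a read changed (node1 12->11) — executes, giving 1 — identical to its old value.
  node12: a read changed (node1 12->11) — executes, giving -10.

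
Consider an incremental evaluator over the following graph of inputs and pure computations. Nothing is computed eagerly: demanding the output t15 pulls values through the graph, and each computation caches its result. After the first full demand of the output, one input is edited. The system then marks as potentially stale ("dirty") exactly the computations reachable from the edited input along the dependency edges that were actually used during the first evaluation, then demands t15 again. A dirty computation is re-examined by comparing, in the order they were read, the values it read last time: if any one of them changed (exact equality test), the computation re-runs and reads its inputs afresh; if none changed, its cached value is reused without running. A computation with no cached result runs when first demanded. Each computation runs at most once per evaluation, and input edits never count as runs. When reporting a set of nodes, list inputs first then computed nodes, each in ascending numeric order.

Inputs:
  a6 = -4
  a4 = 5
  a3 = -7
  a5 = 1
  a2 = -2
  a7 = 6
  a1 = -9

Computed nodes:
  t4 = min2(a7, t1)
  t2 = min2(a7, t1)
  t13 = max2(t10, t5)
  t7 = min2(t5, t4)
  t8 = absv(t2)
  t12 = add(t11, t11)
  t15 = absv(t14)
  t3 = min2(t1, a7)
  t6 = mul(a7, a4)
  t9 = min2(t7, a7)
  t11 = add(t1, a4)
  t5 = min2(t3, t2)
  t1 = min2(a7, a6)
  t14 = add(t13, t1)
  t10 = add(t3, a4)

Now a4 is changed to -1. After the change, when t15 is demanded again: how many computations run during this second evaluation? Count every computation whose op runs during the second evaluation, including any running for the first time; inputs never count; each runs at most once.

Initial pass — values computed on the first demand:
  t1 = min2(6, -4) = -4
  t2 = min2(6, -4) = -4
  t3 = min2(-4, 6) = -4
  t5 = min2(-4, -4) = -4
  t10 = add(-4, 5) = 1
  t13 = max2(1, -4) = 1
  t14 = add(1, -4) = -3
  t15 = absv(-3) = 3

Second demand — change propagation:
  t10: re-runs because a4 5->-1; new result -5.
  t13: re-runs because t10 1->-5; new result -4.
  t14: re-runs because t13 1->-4; new result -8.
  t15: re-runs because t14 -3->-8; new result 8.

Run set: t10, t13, t14, t15 (4 run).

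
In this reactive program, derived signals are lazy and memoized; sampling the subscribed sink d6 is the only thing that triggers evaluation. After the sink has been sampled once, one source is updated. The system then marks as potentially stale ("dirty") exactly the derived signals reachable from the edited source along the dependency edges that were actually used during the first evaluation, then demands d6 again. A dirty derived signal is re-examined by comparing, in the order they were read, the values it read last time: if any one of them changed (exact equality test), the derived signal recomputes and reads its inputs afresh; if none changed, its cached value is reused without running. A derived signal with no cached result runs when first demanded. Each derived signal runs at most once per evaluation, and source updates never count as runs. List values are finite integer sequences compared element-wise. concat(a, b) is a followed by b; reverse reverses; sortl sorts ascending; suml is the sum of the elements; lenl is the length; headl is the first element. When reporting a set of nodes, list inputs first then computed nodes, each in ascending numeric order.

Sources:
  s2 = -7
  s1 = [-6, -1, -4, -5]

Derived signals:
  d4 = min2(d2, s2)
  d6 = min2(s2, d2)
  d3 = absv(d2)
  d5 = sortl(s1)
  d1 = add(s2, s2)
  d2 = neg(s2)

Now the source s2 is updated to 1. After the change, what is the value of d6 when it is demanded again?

Demanding d6 again yields -1.

First demand of the output computes:
  d2 = neg(-7) = 7
  d6 = min2(-7, 7) = -7

After the edit, cleaning proceeds:
  d2: a read changed (s2 -7->1) — executes, giving -1.
  d6: a read changed (s2 -7->1; d2 7->-1) — executes, giving -1.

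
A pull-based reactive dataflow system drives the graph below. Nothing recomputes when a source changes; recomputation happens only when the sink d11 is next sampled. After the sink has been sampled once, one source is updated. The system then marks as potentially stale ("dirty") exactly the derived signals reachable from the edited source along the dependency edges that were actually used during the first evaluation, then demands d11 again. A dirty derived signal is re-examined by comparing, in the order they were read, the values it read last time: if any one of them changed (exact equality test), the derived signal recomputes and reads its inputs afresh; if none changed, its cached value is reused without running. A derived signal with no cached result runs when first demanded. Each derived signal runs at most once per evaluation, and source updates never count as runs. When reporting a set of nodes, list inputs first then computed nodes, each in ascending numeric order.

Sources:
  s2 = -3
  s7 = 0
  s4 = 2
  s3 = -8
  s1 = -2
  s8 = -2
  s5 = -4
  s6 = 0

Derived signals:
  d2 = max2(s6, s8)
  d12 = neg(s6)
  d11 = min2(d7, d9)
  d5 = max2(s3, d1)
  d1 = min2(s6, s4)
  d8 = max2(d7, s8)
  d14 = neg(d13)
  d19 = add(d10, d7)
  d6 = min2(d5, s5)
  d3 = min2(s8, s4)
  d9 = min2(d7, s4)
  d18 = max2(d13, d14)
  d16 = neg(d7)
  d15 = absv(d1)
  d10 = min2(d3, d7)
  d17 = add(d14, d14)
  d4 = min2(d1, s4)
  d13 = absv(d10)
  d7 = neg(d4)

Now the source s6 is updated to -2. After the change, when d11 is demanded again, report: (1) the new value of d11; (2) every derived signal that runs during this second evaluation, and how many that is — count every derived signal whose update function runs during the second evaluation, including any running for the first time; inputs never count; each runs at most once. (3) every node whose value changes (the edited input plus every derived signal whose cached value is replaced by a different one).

First evaluation (everything demanded from the output):
  d1 = min2(0, 2) = 0
  d4 = min2(0, 2) = 0
  d7 = neg(0) = 0
  d9 = min2(0, 2) = 0
  d11 = min2(0, 0) = 0

Propagation after the edit:
  d1: runs — s6 0->-2; result -2.
  d4: runs — d1 0->-2; result -2.
  d7: runs — d4 0->-2; result 2.
  d9: runs — d7 0->2; result 2.
  d11: runs — d7 0->2; d9 0->2; result 2.

New value of d11: 2.
Derived signals that run: d1, d4, d7, d9, d11 — 5 in total.
Values that change: s6, d1, d4, d7, d9, d11.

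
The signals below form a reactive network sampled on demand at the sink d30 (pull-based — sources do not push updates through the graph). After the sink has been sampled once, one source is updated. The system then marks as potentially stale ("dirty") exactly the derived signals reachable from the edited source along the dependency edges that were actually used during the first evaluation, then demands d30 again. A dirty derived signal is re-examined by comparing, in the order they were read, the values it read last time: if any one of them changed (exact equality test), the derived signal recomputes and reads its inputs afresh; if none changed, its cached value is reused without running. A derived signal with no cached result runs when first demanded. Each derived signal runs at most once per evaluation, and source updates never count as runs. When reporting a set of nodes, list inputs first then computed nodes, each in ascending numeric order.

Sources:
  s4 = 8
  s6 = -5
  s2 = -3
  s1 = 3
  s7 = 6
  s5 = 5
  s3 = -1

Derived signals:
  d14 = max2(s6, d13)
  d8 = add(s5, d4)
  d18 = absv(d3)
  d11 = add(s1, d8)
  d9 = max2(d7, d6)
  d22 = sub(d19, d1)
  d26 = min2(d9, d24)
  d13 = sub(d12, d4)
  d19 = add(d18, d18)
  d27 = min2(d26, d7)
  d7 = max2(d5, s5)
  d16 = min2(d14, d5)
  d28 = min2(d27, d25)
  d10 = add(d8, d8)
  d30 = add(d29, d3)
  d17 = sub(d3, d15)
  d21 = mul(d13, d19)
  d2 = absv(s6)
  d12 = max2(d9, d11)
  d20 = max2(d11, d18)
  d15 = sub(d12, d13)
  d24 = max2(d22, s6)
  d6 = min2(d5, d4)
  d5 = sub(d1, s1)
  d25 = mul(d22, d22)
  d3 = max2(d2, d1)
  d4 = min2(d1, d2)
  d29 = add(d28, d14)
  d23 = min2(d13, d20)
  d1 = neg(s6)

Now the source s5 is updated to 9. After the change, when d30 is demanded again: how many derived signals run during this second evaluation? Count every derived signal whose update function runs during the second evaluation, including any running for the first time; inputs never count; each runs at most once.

Initial pass — values computed on the first demand:
  d1 = neg(-5) = 5
  d2 = absv(-5) = 5
  d3 = max2(5, 5) = 5
  d4 = min2(5, 5) = 5
  d5 = sub(5, 3) = 2
  d6 = min2(2, 5) = 2
  d7 = max2(2, 5) = 5
  d8 = add(5, 5) = 10
  d9 = max2(5, 2) = 5
  d11 = add(3, 10) = 13
  d12 = max2(5, 13) = 13
  d13 = sub(13, 5) = 8
  d14 = max2(-5, 8) = 8
  d18 = absv(5) = 5
  d19 = add(5, 5) = 10
  d22 = sub(10, 5) = 5
  d24 = max2(5, -5) = 5
  d25 = mul(5, 5) = 25
  d26 = min2(5, 5) = 5
  d27 = min2(5, 5) = 5
  d28 = min2(5, 25) = 5
  d29 = add(5, 8) = 13
  d30 = add(13, 5) = 18

Second demand — change propagation:
  d7: re-runs because s5 5->9; new result 9.
  d8: re-runs because s5 5->9; new result 14.
  d9: re-runs because d7 5->9; new result 9.
  d11: re-runs because d8 10->14; new result 17.
  d12: re-runs because d9 5->9; d11 13->17; new result 17.
  d13: re-runs because d12 13->17; new result 12.
  d14: re-runs because d13 8->12; new result 12.
  d26: re-runs because d9 5->9; new result 5 (unchanged).
  d27: re-runs because d7 5->9; new result 5 (unchanged).
  d28: re-examined; everything it read last time is the same (d27 unchanged, d25 unchanged) — cache 5 kept, no run.
  d29: re-runs because d14 8->12; new result 17.
  d30: re-runs because d29 13->17; new result 22.

The important point: at d28 every value read last time is unchanged, so the dirty flag clears without a run.

Run set: d7, d8, d9, d11, d12, d13, d14, d26, d27, d29, d30 (11 run).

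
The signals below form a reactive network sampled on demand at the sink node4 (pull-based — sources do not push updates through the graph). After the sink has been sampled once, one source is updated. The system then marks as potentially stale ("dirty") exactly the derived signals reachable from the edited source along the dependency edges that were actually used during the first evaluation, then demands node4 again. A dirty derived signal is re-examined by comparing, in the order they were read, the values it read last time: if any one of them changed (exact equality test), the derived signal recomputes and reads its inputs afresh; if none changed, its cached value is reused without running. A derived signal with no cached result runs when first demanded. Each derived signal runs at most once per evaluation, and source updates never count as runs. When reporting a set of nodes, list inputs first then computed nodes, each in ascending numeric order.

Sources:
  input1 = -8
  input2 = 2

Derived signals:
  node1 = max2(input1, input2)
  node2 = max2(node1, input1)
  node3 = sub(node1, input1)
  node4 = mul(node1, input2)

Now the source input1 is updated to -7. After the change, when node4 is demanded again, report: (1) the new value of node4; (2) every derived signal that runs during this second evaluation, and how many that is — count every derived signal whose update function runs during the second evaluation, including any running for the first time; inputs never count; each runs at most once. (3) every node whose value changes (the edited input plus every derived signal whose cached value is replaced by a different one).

node4 now evaluates to 4.
Run set: node1 (1 run).
Changed values: input1.
The important point: node1 recomputes to an identical value, and the output ends up unchanged.

Initial pass — values computed on the first demand:
  node1 = max2(-8, 2) = 2
  node4 = mul(2, 2) = 4

Second demand — change propagation:
  node1: re-runs because input1 -8->-7; new result 2 (unchanged).
  node4: re-examined; everything it read last time is the same (node1 unchanged, input2 unchanged) — cache 4 kept, no run.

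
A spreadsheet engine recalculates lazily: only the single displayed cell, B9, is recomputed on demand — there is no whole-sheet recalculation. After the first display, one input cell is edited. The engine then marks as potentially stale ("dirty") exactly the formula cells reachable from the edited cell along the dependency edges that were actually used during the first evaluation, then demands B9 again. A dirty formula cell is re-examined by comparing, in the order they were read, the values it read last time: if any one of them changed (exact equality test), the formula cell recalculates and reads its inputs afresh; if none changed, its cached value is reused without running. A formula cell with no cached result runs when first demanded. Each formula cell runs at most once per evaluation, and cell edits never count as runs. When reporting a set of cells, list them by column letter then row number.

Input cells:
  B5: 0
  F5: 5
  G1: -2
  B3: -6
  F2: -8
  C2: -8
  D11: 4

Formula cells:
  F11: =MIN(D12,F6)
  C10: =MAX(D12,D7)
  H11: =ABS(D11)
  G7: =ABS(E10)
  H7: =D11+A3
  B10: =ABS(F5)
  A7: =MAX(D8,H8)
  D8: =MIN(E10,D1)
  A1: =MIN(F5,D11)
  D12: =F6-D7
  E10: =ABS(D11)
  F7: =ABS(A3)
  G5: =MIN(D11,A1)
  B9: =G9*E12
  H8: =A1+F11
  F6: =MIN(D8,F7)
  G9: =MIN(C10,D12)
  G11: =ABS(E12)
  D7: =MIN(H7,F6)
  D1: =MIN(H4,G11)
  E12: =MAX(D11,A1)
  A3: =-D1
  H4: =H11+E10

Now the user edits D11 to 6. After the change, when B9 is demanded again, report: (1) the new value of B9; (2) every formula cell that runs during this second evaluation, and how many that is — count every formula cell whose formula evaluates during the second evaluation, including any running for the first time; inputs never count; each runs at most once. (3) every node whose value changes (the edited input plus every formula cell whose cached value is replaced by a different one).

First evaluation (everything demanded from the output):
  A1 = MIN(5, 4) = 4
  E10 = ABS(4) = 4
  E12 = MAX(4, 4) = 4
  G11 = ABS(4) = 4
  H11 = ABS(4) = 4
  H4 = 4 + 4 = 8
  D1 = MIN(8, 4) = 4
  A3 = -(4) = -4
  D8 = MIN(4, 4) = 4
  F7 = ABS(-4) = 4
  F6 = MIN(4, 4) = 4
  H7 = 4 + -4 = 0
  D7 = MIN(0, 4) = 0
  D12 = 4 - 0 = 4
  C10 = MAX(4, 0) = 4
  G9 = MIN(4, 4) = 4
  B9 = 4 * 4 = 16

Propagation after the edit:
  A1: runs — D11 4->6; result 5.
  E10: runs — D11 4->6; result 6.
  E12: runs — D11 4->6; A1 4->5; result 6.
  G11: runs — E12 4->6; result 6.
  H11: runs — D11 4->6; result 6.
  H4: runs — H11 4->6; E10 4->6; result 12.
  D1: runs — H4 8->12; G11 4->6; result 6.
  A3: runs — D1 4->6; result -6.
  D8: runs — E10 4->6; D1 4->6; result 6.
  F7: runs — A3 -4->-6; result 6.
  F6: runs — D8 4->6; F7 4->6; result 6.
  H7: runs — D11 4->6; A3 -4->-6; result 0 (same value as before).
  D7: runs — F6 4->6; result 0 (same value as before).
  D12: runs — F6 4->6; result 6.
  C10: runs — D12 4->6; result 6.
  G9: runs — C10 4->6; D12 4->6; result 6.
  B9: runs — G9 4->6; E12 4->6; result 36.

New value of B9: 36.
Formula cells that run: A1, A3, B9, C10, D1, D7, D8, D12, E10, E12, F6, F7, G9, G11, H4, H7, H11 — 17 in total.
Values that change: A1, A3, B9, C10, D1, D8, D11, D12, E10, E12, F6, F7, G9, G11, H4, H11.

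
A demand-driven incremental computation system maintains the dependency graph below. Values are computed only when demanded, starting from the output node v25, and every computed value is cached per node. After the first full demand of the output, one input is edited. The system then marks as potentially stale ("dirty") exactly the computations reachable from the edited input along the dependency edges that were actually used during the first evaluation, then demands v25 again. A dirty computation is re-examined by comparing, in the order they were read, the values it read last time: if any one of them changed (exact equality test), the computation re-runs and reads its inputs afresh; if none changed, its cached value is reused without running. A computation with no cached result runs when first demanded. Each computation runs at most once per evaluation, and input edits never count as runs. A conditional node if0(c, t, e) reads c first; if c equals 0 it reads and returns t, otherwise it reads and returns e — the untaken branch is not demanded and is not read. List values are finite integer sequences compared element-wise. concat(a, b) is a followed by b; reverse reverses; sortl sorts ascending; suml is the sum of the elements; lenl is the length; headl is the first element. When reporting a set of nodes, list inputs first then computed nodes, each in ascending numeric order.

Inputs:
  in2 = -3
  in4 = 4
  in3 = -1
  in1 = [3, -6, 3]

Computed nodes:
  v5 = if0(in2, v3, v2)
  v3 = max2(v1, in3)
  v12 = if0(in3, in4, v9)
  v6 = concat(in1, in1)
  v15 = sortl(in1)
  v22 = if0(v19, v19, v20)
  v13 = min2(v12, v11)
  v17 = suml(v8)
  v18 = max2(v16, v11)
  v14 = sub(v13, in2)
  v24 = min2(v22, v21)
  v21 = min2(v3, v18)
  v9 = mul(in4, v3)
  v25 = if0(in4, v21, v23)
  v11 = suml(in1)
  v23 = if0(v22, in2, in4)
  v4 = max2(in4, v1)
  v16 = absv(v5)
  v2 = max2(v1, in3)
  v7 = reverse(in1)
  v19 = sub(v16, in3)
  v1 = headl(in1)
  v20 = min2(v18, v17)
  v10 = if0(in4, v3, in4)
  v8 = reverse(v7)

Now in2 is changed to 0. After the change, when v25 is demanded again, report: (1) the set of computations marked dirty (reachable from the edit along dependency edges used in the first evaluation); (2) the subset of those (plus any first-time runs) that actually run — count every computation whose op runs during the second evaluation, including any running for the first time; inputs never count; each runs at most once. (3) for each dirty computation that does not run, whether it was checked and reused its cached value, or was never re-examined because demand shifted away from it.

Marked dirty: v5, v16, v18, v19, v20, v22, v23, v25.
Computations that run: v3, v5, v23, v25 — 4 in total.
Checked but reused from cache: v16, v18, v19, v20, v22.
Key observation: a condition flipped, so demand reaches new nodes — v3 runs for the first time.

First evaluation (everything demanded from the output):
  v1 = headl([3, -6, 3]) = 3
  v2 = max2(3, -1) = 3
  v5 = if0(in2=-3 -> else branch v2) = 3
  v7 = reverse([3, -6, 3]) = [3, -6, 3]
  v8 = reverse([3, -6, 3]) = [3, -6, 3]
  v11 = suml([3, -6, 3]) = 0
  v16 = absv(3) = 3
  v17 = suml([3, -6, 3]) = 0
  v18 = max2(3, 0) = 3
  v19 = sub(3, -1) = 4
  v20 = min2(3, 0) = 0
  v22 = if0(v19=4 -> else branch v20) = 0
  v23 = if0(v22=0 -> then branch in2) = -3
  v25 = if0(in4=4 -> else branch v23) = -3

Propagation after the edit:
  v3: demanded for the first time — runs, produces 3.
  v5: runs — in2 -3->0; result 3 (same value as before).
  v16: checked — values it read are unchanged (v5 unchanged); reused cached 3 without running.
  v18: checked — values it read are unchanged (v16 unchanged, v11 unchanged); reused cached 3 without running.
  v19: checked — values it read are unchanged (v16 unchanged, in3 unchanged); reused cached 4 without running.
  v20: checked — values it read are unchanged (v18 unchanged, v17 unchanged); reused cached 0 without running.
  v22: checked — values it read are unchanged (v19 unchanged, v20 unchanged); reused cached 0 without running.
  v23: runs — in2 -3->0; result 0.
  v25: runs — v23 -3->0; result 0.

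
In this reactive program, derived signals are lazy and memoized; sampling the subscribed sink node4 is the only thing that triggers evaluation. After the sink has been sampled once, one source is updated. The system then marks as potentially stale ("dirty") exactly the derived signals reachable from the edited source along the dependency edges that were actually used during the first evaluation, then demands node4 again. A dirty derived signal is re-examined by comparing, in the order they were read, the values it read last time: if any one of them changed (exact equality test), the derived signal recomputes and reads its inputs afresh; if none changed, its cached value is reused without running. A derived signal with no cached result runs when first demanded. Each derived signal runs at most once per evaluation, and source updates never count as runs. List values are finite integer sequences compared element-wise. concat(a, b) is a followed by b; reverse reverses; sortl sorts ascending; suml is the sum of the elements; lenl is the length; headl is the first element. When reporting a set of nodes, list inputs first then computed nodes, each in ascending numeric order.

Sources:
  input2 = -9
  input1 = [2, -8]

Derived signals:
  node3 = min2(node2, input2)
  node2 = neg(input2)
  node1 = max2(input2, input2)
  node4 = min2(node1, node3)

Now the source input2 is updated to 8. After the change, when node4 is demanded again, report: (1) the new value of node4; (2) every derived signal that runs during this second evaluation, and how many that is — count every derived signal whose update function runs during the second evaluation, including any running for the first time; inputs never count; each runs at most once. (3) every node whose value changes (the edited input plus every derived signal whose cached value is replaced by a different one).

First demand of the output computes:
  node1 = max2(-9, -9) = -9
  node2 = neg(-9) = 9
  node3 = min2(9, -9) = -9
  node4 = min2(-9, -9) = -9

After the edit, cleaning proceeds:
  node1: a read changed (input2 -9->8; input2 -9->8) — executes, giving 8.
  node2: a read changed (input2 -9->8) — executes, giving -8.
  node3: a read changed (node2 9->-8; input2 -9->8) — executes, giving -8.
  node4: a read changed (node1 -9->8; node3 -9->-8) — executes, giving -8.

Demanding node4 again yields -8.
4 derived signals run: node1, node2, node3, node4.
The nodes whose values change: input2, node1, node2, node3, node4.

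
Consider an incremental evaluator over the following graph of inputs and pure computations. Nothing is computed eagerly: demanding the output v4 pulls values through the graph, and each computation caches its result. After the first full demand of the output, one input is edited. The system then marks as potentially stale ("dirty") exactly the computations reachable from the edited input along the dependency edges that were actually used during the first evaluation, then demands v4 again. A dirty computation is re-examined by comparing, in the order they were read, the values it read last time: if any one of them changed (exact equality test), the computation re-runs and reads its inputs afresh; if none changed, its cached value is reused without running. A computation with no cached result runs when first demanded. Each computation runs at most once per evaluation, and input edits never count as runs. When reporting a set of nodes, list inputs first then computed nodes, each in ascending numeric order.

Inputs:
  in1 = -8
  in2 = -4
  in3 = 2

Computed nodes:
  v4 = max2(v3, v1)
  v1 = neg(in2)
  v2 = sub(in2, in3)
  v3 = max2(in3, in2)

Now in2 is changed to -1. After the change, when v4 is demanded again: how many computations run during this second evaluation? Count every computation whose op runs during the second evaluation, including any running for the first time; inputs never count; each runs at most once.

Run set: v1, v3, v4 (3 run).

Initial pass — values computed on the first demand:
  v1 = neg(-4) = 4
  v3 = max2(2, -4) = 2
  v4 = max2(2, 4) = 4

Second demand — change propagation:
  v1: re-runs because in2 -4->-1; new result 1.
  v3: re-runs because in2 -4->-1; new result 2 (unchanged).
  v4: re-runs because v1 4->1; new result 2.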